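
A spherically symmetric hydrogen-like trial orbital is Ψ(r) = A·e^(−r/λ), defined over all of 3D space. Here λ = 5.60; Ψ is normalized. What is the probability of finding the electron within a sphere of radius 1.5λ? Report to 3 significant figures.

P ≈ 0.577

P = ∫ |Ψ|² 4πr² dr over r ≤ 1.5λ.
Normalization gives A² = 1/(π·λ^3).
In terms of u = r/λ (A², 4π and the length scale all cancel between numerator and denominator), P = [∫_{0}^{1.5} u^2·e^(-2·u) du] / [∫_{0}^{∞} u^2·e^(-2·u) du].
With ∫ u^2·e^(-2·u) du = -(2·u^2 + 2·u + 1)·e^(-2·u)/4 + C, the region integral is 1/4 - 17·e^(-3)/8 and the full one is 1/4.
This evaluates to P = 0.5768.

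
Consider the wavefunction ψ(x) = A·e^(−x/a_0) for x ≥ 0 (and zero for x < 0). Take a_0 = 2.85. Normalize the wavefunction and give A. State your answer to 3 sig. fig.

A ≈ 0.838

Require ∫ |ψ|² dx = 1 over the whole domain.
With ψ = A·e^(−x/a_0), the integral evaluates to A²·[a_0/2].
Setting this equal to 1 gives A² = 1/(a_0/2).
Plugging in a_0 = 2.85 yields A = 0.8377.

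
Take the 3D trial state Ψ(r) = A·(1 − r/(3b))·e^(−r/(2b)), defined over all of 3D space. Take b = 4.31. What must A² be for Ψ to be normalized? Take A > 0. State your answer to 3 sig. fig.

Normalization requires ∫|Ψ|² 4πr² dr = 1, integrated from 0 to ∞.
The angular integral contributes 4π, leaving ∫₀^∞ r²|Ψ|² dr.
Recall ∫₀^∞ r^m e^(−r/β) dr = m!·β^(m+1), carrying out the integral gives A² · 8·π·b^3/3.
Hence A² = 1/[8·π·b^3/3].
Plugging in b = 4.31 yields A = 0.03861.

A^2 ≈ 0.00149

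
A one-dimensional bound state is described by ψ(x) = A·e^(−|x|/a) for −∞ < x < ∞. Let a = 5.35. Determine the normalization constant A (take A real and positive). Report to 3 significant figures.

We need A² ∫|f|² dx = 1, taking the integral from −∞ to ∞.
Using ∫₀^∞ xⁿ e^(−αx) dx = n!/αⁿ⁺¹, carrying out the integral gives A² · a.
Plugging in a = 5.35 yields A = 0.4323.

A ≈ 0.432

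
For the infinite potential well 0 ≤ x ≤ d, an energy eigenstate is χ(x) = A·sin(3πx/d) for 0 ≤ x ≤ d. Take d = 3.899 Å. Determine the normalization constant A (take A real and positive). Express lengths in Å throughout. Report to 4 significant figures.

Require ∫ |χ|² dx = 1 over the whole domain.
With χ = A·sin(3πx/d), the integral evaluates to A²·[d/2].
So A² = (d/2)^(−1).
With d = 3.899: A² = 0.51295 and A = 0.71621.

A ≈ 0.7162 Å^(-1/2)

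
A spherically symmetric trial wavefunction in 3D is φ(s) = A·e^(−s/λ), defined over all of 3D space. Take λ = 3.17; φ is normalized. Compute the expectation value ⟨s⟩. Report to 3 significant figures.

By definition ⟨s⟩ = ∫ s |φ(s)|² 4πs² ds.
With ∫₀^∞ s^3 e^(−αs) ds = 3!/α^4, the ratio of the moment integral to the normalization integral gives ⟨s⟩ = 3·λ/2.
With λ = 3.17, ⟨s⟩ = 4.755.

⟨s⟩ ≈ 4.76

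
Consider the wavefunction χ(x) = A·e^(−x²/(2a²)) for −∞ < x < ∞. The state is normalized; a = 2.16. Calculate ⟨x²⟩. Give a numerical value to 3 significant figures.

By definition ⟨x²⟩ = ∫ x^2 |χ(x)|² dx.
With ∫_{−∞}^{∞} x^(2m) e^(−αx²) dx = (2m−1)!!·√π / (2^m α^(m+1/2)), since the A² factors cancel between numerator and denominator, ⟨x²⟩ = a^2/2.
With a = 2.16, ⟨x^2⟩ = 2.333.

⟨x^2⟩ ≈ 2.33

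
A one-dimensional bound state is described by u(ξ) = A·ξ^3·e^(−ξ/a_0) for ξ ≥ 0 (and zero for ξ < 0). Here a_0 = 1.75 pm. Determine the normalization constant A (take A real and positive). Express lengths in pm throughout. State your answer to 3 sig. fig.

We need A² ∫|f|² dξ = 1, taking the integral from 0 to ∞.
Recall ∫₀^∞ ξ^m e^(−ξ/β) dξ = m!·β^(m+1), ∫|u|² dξ = A²·(45·a_0^7/8).
Substituting a_0 = 1.75 gives A² = 0.003537, so A = 0.05947.

A ≈ 0.0595 pm^(-7/2)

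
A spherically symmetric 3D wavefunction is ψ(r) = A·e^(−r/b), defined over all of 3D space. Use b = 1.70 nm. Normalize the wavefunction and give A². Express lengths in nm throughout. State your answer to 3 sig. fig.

The normalization condition is ∫|ψ|² 4πr² dr = 1 from 0 to ∞.
In 3D with spherical symmetry the volume element is 4πr² dr.
Using ∫₀^∞ rⁿ e^(−αr) dr = n!/αⁿ⁺¹, carrying out the integral gives A² · π·b^3.
Substituting b = 1.70 gives A² = 0.06479, so A = 0.2545.

A^2 ≈ 0.0648 nm^(-3)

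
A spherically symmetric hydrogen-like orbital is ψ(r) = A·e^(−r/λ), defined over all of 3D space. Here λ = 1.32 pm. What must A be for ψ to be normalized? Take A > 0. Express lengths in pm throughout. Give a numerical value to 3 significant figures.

Normalization requires ∫|ψ|² 4πr² dr = 1, integrated from 0 to ∞.
Using ∫₀^∞ rⁿ e^(−αr) dr = n!/αⁿ⁺¹, the integral (without the A² prefactor) comes out to π·λ^3.
So A² = (π·λ^3)^(−1).
Substituting λ = 1.32 gives A² = 0.1384, so A = 0.3720.

A ≈ 0.372 pm^(-3/2)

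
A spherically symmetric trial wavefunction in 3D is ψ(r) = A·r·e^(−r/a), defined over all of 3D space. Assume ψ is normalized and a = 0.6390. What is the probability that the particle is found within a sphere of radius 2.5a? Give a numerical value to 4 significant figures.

Integrate the radial probability density 4πr²|ψ|² over r ≤ 2.5a.
The full normalization integral is A²·[3·π·a^5] = 1, fixing A².
Substituting u = r/a, A², 4π and the length scale all cancel in the ratio: P = ∫_{0}^{2.5} u^4·e^(-2·u) du / ∫_{0}^{∞} u^4·e^(-2·u) du.
Using ∫ u^4·e^(-2·u) du = -(u^4/2 + u^3 + 3·u^2/2 + 3·u/2 + 3/4)·e^(-2·u), the numerator is 3/4 - 1569·e^(-5)/32 and the denominator is 3/4.
Taking the ratio yields P = 0.55951.

P ≈ 0.5595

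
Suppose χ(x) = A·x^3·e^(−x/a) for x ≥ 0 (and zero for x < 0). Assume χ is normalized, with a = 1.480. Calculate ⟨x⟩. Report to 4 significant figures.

The expectation value is the |χ|²-weighted average of x: ∫ x|χ|² dx.
Evaluating both integrals, ⟨x⟩ = 7·a/2.
Putting a = 1.480 gives 5.1800.

⟨x⟩ ≈ 5.180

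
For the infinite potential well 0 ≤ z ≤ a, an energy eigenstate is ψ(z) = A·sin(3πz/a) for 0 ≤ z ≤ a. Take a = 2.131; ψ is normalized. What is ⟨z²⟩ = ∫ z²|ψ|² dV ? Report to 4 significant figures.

⟨z²⟩ = ∫ z^2 |ψ|² dz over the full domain.
The ratio of the moment integral to the normalization integral gives ⟨z²⟩ = -a^2/(18·π^2) + a^2/3.
Putting a = 2.131 gives 1.4882.

⟨z^2⟩ ≈ 1.488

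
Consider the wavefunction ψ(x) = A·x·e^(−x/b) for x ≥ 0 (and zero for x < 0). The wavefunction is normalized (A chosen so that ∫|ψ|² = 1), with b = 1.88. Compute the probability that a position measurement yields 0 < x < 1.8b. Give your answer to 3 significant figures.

|ψ|² is the probability density, so P = ∫_{0}^{1.8b} |ψ|² dx.
With A² fixed by ∫|ψ|² = 1, i.e. A² = (b^3/4)^(−1), substitute and integrate.
Let u = x/b; then A² and the length scale cancel, so P = ∫_{0}^{1.8} u^2·e^(-2·u) du ÷ ∫_{0}^{∞} u^2·e^(-2·u) du.
Using ∫ u^2·e^(-2·u) du = -(2·u^2 + 2·u + 1)·e^(-2·u)/4, the numerator is 1/4 - 277·e^(-18/5)/100 and the denominator is 1/4.
The result is P = 0.6973.

P ≈ 0.697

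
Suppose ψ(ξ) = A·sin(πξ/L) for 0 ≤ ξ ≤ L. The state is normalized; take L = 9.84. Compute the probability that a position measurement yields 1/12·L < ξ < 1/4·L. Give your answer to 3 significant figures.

P = ∫_{1/12·L}^{1/4·L} |ψ(ξ)|² dξ.
The normalization integral ∫|ψ|²dξ over the whole domain equals L/2·A², and A² cancels in the ratio.
Substituting u = ξ/L, A² and the length scale cancel in the ratio: P = ∫_{1/12}^{1/4} sin(π·u)^2 du / ∫_{0}^{1} sin(π·u)^2 du.
With ∫ sin(π·u)^2 du = u/2 - sin(2·π·u)/(4·π) + C, the region integral is 1/12 - 1/(8·π) and the full one is 1/2.
Taking the ratio, P = (-3 + 2·π)/(12·π).

P ≈ 0.0871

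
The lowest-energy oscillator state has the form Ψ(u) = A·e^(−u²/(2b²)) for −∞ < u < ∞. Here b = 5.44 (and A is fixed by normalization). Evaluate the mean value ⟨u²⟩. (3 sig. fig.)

⟨u²⟩ = ∫ u^2 |Ψ|² du over the full domain.
Since the A² factors cancel between numerator and denominator, ⟨u²⟩ = b^2/2.
With b = 5.44, ⟨u^2⟩ = 14.80.

⟨u^2⟩ ≈ 14.8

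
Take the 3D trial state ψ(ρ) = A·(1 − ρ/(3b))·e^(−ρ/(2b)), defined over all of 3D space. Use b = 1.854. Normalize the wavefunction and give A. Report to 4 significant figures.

A ≈ 0.1369

Require ∫ |ψ|² 4πρ² dρ = 1 over the whole domain.
In 3D with spherical symmetry the volume element is 4πρ² dρ.
Recall ∫₀^∞ ρ^m e^(−ρ/β) dρ = m!·β^(m+1), with ψ = A·(1 − ρ/(3b))·e^(−ρ/(2b)), the integral evaluates to A²·[8·π·b^3/3].
With b = 1.854: A² = 0.018731 and A = 0.13686.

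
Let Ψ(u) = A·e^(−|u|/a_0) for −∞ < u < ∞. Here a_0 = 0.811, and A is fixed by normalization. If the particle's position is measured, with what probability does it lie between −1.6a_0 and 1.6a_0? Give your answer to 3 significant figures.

P ≈ 0.959

The probability is P = ∫ |Ψ|² du over [−1.6a_0, 1.6a_0].
With A² fixed by ∫|Ψ|² = 1, i.e. A² = (a_0)^(−1), substitute and integrate.
Both integrals are even about u = 0, so only the u ≥ 0 halves are needed (the factors of 2 cancel). In terms of t = u/a_0 (A² and the length scale cancel between numerator and denominator), P = [∫_{0}^{1.6} e^(-2·t) dt] / [∫_{0}^{∞} e^(-2·t) dt].
With ∫ e^(-2·t) dt = -e^(-2·t)/2 + C, the region integral is 1/2 - e^(-16/5)/2 and the full one is 1/2.
Taking the ratio, P = 0.9592.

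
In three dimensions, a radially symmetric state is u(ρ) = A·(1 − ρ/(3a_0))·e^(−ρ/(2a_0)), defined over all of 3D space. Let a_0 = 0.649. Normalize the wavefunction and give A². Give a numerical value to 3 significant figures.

Require ∫ |u|² 4πρ² dρ = 1 over the whole domain.
In 3D with spherical symmetry the volume element is 4πρ² dρ.
∫|u|² 4πρ² dρ = A²·(8·π·a_0^3/3).
Hence A² = 1/[8·π·a_0^3/3].
Plugging in a_0 = 0.649 yields A = 0.6608.

A^2 ≈ 0.437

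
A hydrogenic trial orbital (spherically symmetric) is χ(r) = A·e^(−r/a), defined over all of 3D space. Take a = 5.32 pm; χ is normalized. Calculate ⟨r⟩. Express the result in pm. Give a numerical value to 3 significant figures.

The expectation value is the |χ|²-weighted average of r: ∫ r|χ|² 4πr² dr.
Recall ∫₀^∞ r^m e^(−r/β) dr = m!·β^(m+1), the ratio of the moment integral to the normalization integral gives ⟨r⟩ = 3·a/2.
Putting a = 5.32 gives 7.980.

⟨r⟩ ≈ 7.98 pm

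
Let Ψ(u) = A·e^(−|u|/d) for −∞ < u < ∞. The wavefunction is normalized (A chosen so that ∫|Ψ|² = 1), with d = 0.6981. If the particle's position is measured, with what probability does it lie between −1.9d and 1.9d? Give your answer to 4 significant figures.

P ≈ 0.9776

|Ψ|² is the probability density, so P = ∫_{−1.9d}^{1.9d} |Ψ|² du.
With A² fixed by ∫|Ψ|² = 1, i.e. A² = (d)^(−1), substitute and integrate.
Both integrals are even about u = 0, so only the u ≥ 0 halves are needed (the factors of 2 cancel). Let t = u/d; then A² and the length scale cancel, so P = ∫_{0}^{1.9} e^(-2·t) dt ÷ ∫_{0}^{∞} e^(-2·t) dt.
With ∫ e^(-2·t) dt = -e^(-2·t)/2 + C, the region integral is 1/2 - e^(-19/5)/2 and the full one is 1/2.
Taking the ratio, P = 0.97763.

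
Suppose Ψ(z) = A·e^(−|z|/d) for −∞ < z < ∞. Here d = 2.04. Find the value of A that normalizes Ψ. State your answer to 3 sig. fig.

A ≈ 0.700

We need A² ∫|f|² dz = 1, taking the integral from −∞ to ∞.
Recall ∫₀^∞ z^m e^(−z/β) dz = m!·β^(m+1), ∫|Ψ|² dz = A²·(d).
Hence A² = 1/[d].
With d = 2.04: A² = 0.4902 and A = 0.7001.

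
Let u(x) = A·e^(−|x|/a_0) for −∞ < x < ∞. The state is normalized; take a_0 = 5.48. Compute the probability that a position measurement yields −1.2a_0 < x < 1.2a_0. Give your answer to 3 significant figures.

P ≈ 0.909

P = ∫_{−1.2a_0}^{1.2a_0} |u(x)|² dx.
With A² fixed by ∫|u|² = 1, i.e. A² = (a_0)^(−1), substitute and integrate.
By symmetry take twice the x ≥ 0 contribution in numerator and denominator; the 2's cancel. Substituting t = x/a_0, A² and the length scale cancel in the ratio: P = ∫_{0}^{1.2} e^(-2·t) dt / ∫_{0}^{∞} e^(-2·t) dt.
An antiderivative of e^(-2·t) is -e^(-2·t)/2; evaluating from 0 to 1.2 gives 1/2 - e^(-12/5)/2, while the full integral is 1/2.
Evaluating gives P = 0.9093.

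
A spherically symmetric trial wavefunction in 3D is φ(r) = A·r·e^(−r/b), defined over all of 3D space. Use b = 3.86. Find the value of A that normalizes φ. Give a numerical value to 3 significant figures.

A ≈ 0.0111

We need A² ∫|f|² 4πr² dr = 1, taking the integral from 0 to ∞.
The angular integral contributes 4π, leaving ∫₀^∞ r²|φ|² dr.
With ∫₀^∞ r^4 e^(−αr) dr = 4!/α^5, with φ = A·r·e^(−r/b), the integral evaluates to A²·[3·π·b^5].
Setting this equal to 1 gives A² = 1/(3·π·b^5).
With b = 3.86: A² = 0.0001238 and A = 0.01113.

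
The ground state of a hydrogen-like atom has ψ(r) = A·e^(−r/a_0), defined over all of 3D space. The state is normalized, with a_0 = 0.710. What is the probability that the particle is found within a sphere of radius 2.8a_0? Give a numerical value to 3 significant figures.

Integrate the radial probability density 4πr²|ψ|² over r ≤ 2.8a_0.
The full normalization integral is A²·[π·a_0^3] = 1, fixing A².
In terms of u = r/a_0 (A², 4π and the length scale all cancel between numerator and denominator), P = [∫_{0}^{2.8} u^2·e^(-2·u) du] / [∫_{0}^{∞} u^2·e^(-2·u) du].
An antiderivative of u^2·e^(-2·u) is -(2·u^2 + 2·u + 1)·e^(-2·u)/4; evaluating from 0 to 2.8 gives 1/4 - 557·e^(-28/5)/100, while the full integral is 1/4.
The region integral divided by the full integral gives P = 0.9176.

P ≈ 0.918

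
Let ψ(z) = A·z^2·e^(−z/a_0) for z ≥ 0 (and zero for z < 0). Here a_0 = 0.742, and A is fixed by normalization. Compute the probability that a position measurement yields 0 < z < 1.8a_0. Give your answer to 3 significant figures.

The probability is P = ∫ |ψ|² dz over [0, 1.8a_0].
Since A² = 1/(3·a_0^5/4), this is the region integral divided by the full normalization integral.
Substituting u = z/a_0, A² and the length scale cancel in the ratio: P = ∫_{0}^{1.8} u^4·e^(-2·u) du / ∫_{0}^{∞} u^4·e^(-2·u) du.
With ∫ u^4·e^(-2·u) du = -(u^4/2 + u^3 + 3·u^2/2 + 3·u/2 + 3/4)·e^(-2·u) + C, the region integral is ≈ 0.22017 and the full one is 3/4.
Taking the ratio, P = 0.2936.

P ≈ 0.294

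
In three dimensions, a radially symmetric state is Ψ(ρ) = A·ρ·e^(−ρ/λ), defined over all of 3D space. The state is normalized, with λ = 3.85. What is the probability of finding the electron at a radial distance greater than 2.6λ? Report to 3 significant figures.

P ≈ 0.406

With dV = 4πρ²dρ, the probability is ∫|Ψ|² dV over ρ > 2.6λ.
A² is fixed by ∫₀^∞ 4πρ²|Ψ|² dρ = 1, i.e. A² = (3·π·λ^5)^(−1).
Substituting u = ρ/λ, A², 4π and the length scale all cancel in the ratio: P = ∫_{2.6}^{∞} u^4·e^(-2·u) du / ∫_{0}^{∞} u^4·e^(-2·u) du.
An antiderivative of u^4·e^(-2·u) is -(u^4/2 + u^3 + 3·u^2/2 + 3·u/2 + 3/4)·e^(-2·u); evaluating from 2.6 to ∞ gives ≈ 0.30460, while the full integral is 3/4.
This evaluates to P = 0.4061.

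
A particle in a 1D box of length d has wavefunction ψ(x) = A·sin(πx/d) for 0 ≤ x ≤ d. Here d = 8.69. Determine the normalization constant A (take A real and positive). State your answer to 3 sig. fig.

A ≈ 0.480

Require ∫ |ψ|² dx = 1 over the whole domain.
Using sin²θ = (1 − cos 2θ)/2, with ψ = A·sin(πx/d), the integral evaluates to A²·[d/2].
Plugging in d = 8.69 yields A = 0.4797.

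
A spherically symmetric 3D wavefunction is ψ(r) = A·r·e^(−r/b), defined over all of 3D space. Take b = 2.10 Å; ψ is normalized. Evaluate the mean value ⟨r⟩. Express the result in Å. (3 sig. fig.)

By definition ⟨r⟩ = ∫ r |ψ(r)|² 4πr² dr.
Since the A² factors cancel between numerator and denominator, ⟨r⟩ = 5·b/2.
Putting b = 2.10 gives 5.250.

⟨r⟩ ≈ 5.25 Å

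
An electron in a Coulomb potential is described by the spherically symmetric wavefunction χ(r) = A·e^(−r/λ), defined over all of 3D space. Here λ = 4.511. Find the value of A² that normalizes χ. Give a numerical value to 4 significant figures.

Require ∫ |χ|² 4πr² dr = 1 over the whole domain.
Using ∫₀^∞ rⁿ e^(−αr) dr = n!/αⁿ⁺¹, ∫|χ|² 4πr² dr = A²·(π·λ^3).
Setting this equal to 1 gives A² = 1/(π·λ^3).
Substituting λ = 4.511 gives A² = 0.0034676, so A = 0.058887.

A^2 ≈ 0.003468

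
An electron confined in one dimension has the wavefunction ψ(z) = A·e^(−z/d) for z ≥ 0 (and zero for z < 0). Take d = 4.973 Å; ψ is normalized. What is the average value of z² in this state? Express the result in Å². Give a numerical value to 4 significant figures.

⟨z^2⟩ ≈ 12.37 Å^2

⟨z²⟩ = ∫ z^2 |ψ|² dz over the full domain.
Evaluating both integrals, ⟨z²⟩ = d^2/2.
Putting d = 4.973 gives 12.365.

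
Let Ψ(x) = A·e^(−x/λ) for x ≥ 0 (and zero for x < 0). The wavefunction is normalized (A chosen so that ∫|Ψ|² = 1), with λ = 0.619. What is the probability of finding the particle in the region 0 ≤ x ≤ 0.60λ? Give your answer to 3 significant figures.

P ≈ 0.699

|Ψ|² is the probability density, so P = ∫_{0}^{0.60λ} |Ψ|² dx.
With A² fixed by ∫|Ψ|² = 1, i.e. A² = (λ/2)^(−1), substitute and integrate.
In terms of u = x/λ (A² and the length scale cancel between numerator and denominator), P = [∫_{0}^{0.60} e^(-2·u) du] / [∫_{0}^{∞} e^(-2·u) du].
An antiderivative of e^(-2·u) is -e^(-2·u)/2; evaluating from 0 to 0.60 gives 1/2 - e^(-6/5)/2, while the full integral is 1/2.
Evaluating gives P = 0.6988.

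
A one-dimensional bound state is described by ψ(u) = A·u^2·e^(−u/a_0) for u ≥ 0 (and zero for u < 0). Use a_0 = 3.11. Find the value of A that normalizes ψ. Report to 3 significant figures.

A ≈ 0.0677

The normalization condition is ∫|ψ|² du = 1 from 0 to ∞.
The integral (without the A² prefactor) comes out to 3·a_0^5/4.
Setting this equal to 1 gives A² = 1/(3·a_0^5/4).
With a_0 = 3.11: A² = 0.004583 and A = 0.06770.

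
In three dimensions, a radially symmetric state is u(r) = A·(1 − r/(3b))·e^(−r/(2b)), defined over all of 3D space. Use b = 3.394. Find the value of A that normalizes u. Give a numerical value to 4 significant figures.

Require ∫ |u|² 4πr² dr = 1 over the whole domain.
The angular integral contributes 4π, leaving ∫₀^∞ r²|u|² dr.
The integral (without the A² prefactor) comes out to 8·π·b^3/3.
So A² = (8·π·b^3/3)^(−1).
Substituting b = 3.394 gives A² = 0.0030531, so A = 0.055255.

A ≈ 0.05526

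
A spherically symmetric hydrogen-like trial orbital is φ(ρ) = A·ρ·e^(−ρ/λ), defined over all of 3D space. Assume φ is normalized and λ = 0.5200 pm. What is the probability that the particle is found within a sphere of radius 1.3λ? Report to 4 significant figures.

P ≈ 0.1226

With dV = 4πρ²dρ, the probability is ∫|φ|² dV over ρ ≤ 1.3λ.
A² is fixed by ∫₀^∞ 4πρ²|φ|² dρ = 1, i.e. A² = (3·π·λ^5)^(−1).
In terms of u = ρ/λ (A², 4π and the length scale all cancel between numerator and denominator), P = [∫_{0}^{1.3} u^4·e^(-2·u) du] / [∫_{0}^{∞} u^4·e^(-2·u) du].
With ∫ u^4·e^(-2·u) du = -(u^4/2 + u^3 + 3·u^2/2 + 3·u/2 + 3/4)·e^(-2·u) + C, the region integral is ≈ 0.0919324 and the full one is 3/4.
Taking the ratio yields P = 0.12258.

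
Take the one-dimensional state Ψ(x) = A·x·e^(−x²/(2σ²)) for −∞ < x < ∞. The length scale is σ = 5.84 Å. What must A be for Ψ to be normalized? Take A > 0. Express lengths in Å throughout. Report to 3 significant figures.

A ≈ 0.0753 Å^(-3/2)

Require ∫ |Ψ|² dx = 1 over the whole domain.
Differentiating ∫e^(−αx²) dx = √(π/α) under α to get the higher moments, the integral (without the A² prefactor) comes out to √(π)·σ^3/2.
Hence A² = 1/[√(π)·σ^3/2].
Plugging in σ = 5.84 yields A = 0.07527.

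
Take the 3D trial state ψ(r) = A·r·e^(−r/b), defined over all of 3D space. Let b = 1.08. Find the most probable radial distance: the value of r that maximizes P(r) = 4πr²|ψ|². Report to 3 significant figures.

Set d/dr [P(r) = 4πr²|ψ|²] = 0 and solve for r > 0.
This gives r = 2·b.
With b = 1.08, the most probable radial distance is 2.160.

r ≈ 2.16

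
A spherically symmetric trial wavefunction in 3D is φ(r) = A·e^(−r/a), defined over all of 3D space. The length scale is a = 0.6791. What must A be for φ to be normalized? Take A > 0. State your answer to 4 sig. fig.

The normalization condition is ∫|φ|² 4πr² dr = 1 from 0 to ∞.
The angular integral contributes 4π, leaving ∫₀^∞ r²|φ|² dr.
Recall ∫₀^∞ r^m e^(−r/β) dr = m!·β^(m+1), the integral (without the A² prefactor) comes out to π·a^3.
With a = 0.6791: A² = 1.0164 and A = 1.0081.

A ≈ 1.008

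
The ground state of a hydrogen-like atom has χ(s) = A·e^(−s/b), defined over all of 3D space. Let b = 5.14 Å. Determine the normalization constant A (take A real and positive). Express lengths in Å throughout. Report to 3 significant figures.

A ≈ 0.0484 Å^(-3/2)

Require ∫ |χ|² 4πs² ds = 1 over the whole domain.
(Spherical symmetry: dV = 4πs² ds.)
Using ∫₀^∞ sⁿ e^(−αs) ds = n!/αⁿ⁺¹, carrying out the integral gives A² · π·b^3.
Setting this equal to 1 gives A² = 1/(π·b^3).
With b = 5.14: A² = 0.002344 and A = 0.04842.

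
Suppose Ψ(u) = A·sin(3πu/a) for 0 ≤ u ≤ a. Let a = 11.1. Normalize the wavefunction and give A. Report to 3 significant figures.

We need A² ∫|f|² du = 1, taking the integral from 0 to a.
With Ψ = A·sin(3πu/a), the integral evaluates to A²·[a/2].
Hence A² = 1/[a/2].
With a = 11.1: A² = 0.1802 and A = 0.4245.

A ≈ 0.424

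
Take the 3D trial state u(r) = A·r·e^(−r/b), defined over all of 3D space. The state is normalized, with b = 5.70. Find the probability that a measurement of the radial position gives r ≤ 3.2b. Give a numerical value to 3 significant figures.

With dV = 4πr²dr, the probability is ∫|u|² dV over r ≤ 3.2b.
Normalization gives A² = 1/(3·π·b^5).
Substituting t = r/b, A², 4π and the length scale all cancel in the ratio: P = ∫_{0}^{3.2} t^4·e^(-2·t) dt / ∫_{0}^{∞} t^4·e^(-2·t) dt.
Using ∫ t^4·e^(-2·t) dt = -(t^4/2 + t^3 + 3·t^2/2 + 3·t/2 + 3/4)·e^(-2·t), the numerator is ≈ 0.57370 and the denominator is 3/4.
This evaluates to P = 0.7649.

P ≈ 0.765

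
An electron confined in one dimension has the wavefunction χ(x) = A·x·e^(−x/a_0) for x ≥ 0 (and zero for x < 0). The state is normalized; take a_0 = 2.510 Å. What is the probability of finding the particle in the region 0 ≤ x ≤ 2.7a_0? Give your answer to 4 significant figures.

P ≈ 0.9052

The probability is P = ∫ |χ|² dx over [0, 2.7a_0].
Since A² = 1/(a_0^3/4), this is the region integral divided by the full normalization integral.
Let u = x/a_0; then A² and the length scale cancel, so P = ∫_{0}^{2.7} u^2·e^(-2·u) du ÷ ∫_{0}^{∞} u^2·e^(-2·u) du.
Using ∫ u^2·e^(-2·u) du = -(2·u^2 + 2·u + 1)·e^(-2·u)/4, the numerator is 1/4 - 1049·e^(-27/5)/200 and the denominator is 1/4.
Taking the ratio, P = 0.90524.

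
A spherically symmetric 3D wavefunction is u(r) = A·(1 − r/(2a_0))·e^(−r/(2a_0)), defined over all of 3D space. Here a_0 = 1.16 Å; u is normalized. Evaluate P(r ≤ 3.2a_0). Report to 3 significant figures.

With dV = 4πr²dr, the probability is ∫|u|² dV over r ≤ 3.2a_0.
A² is fixed by ∫₀^∞ 4πr²|u|² dr = 1, i.e. A² = (8·π·a_0^3)^(−1).
Let t = r/a_0; then A², 4π and the length scale all cancel, so P = ∫_{0}^{3.2} t^2·(1 - t/2)^2·e^(-t) dt ÷ ∫_{0}^{∞} t^2·(1 - t/2)^2·e^(-t) dt.
An antiderivative of t^2·(1 - t/2)^2·e^(-t) is -(t^4/4 + t^2 + 2·t + 2)·e^(-t); evaluating from 0 to 3.2 gives ≈ 0.17164, while the full integral is 2.
The region integral divided by the full integral gives P = 0.08582.

P ≈ 0.0858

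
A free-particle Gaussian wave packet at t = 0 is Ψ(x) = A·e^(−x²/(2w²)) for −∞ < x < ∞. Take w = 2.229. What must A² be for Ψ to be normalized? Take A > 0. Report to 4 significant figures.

A^2 ≈ 0.2531

Require ∫ |Ψ|² dx = 1 over the whole domain.
With ∫_{−∞}^{∞} x^(2m) e^(−αx²) dx = (2m−1)!!·√π / (2^m α^(m+1/2)), carrying out the integral gives A² · √(π)·w.
Hence A² = 1/[√(π)·w].
Plugging in w = 2.229 yields A = 0.50310.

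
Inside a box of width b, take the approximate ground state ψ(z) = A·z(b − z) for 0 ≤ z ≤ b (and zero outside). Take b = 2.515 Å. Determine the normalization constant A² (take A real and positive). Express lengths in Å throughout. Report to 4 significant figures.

A^2 ≈ 0.2981 Å^(-5)

Require ∫ |ψ|² dz = 1 over the whole domain.
Expanding the polynomial and integrating term by term, carrying out the integral gives A² · b^5/30.
Hence A² = 1/[b^5/30].
With b = 2.515: A² = 0.29815 and A = 0.54603.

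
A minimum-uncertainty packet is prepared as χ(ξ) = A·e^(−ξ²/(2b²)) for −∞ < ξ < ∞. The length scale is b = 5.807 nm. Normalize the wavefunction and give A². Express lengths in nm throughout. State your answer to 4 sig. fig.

A^2 ≈ 0.09716 nm^(-1)

We need A² ∫|f|² dξ = 1, taking the integral from −∞ to ∞.
With ∫_{−∞}^{∞} ξ^(2m) e^(−αξ²) dξ = (2m−1)!!·√π / (2^m α^(m+1/2)), ∫|χ|² dξ = A²·(√(π)·b).
So A² = (√(π)·b)^(−1).
Plugging in b = 5.807 yields A = 0.31170.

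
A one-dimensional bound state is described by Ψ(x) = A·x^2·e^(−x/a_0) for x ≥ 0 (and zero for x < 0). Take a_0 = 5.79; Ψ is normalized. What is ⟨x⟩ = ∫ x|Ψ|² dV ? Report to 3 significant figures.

The expectation value is the |Ψ|²-weighted average of x: ∫ x|Ψ|² dx.
Evaluating both integrals, ⟨x⟩ = 5·a_0/2.
With a_0 = 5.79, ⟨x⟩ = 14.48.

⟨x⟩ ≈ 14.5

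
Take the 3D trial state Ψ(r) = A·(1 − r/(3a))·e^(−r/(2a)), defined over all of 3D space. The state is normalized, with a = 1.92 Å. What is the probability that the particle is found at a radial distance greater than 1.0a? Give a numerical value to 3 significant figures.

P = ∫ |Ψ|² 4πr² dr over r > 1.0a.
A² is fixed by ∫₀^∞ 4πr²|Ψ|² dr = 1, i.e. A² = (8·π·a^3/3)^(−1).
Substituting u = r/a, A², 4π and the length scale all cancel in the ratio: P = ∫_{1.0}^{∞} u^2·(1 - u/3)^2·e^(-u) du / ∫_{0}^{∞} u^2·(1 - u/3)^2·e^(-u) du.
An antiderivative of u^2·(1 - u/3)^2·e^(-u) is (-u^4 + 2·u^3 - 3·u^2 - 6·u - 6)·e^(-u)/9; evaluating from 1.0 to ∞ gives 14·e^(-1)/9, while the full integral is 2/3.
Taking the ratio yields P = 0.8584.

P ≈ 0.858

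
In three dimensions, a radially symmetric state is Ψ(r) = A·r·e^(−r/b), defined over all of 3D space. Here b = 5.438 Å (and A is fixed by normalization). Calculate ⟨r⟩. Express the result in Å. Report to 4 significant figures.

The expectation value is the |Ψ|²-weighted average of r: ∫ r|Ψ|² 4πr² dr.
Using ∫₀^∞ rⁿ e^(−αr) dr = n!/αⁿ⁺¹, evaluating both integrals, ⟨r⟩ = 5·b/2.
Putting b = 5.438 gives 13.595.

⟨r⟩ ≈ 13.60 Å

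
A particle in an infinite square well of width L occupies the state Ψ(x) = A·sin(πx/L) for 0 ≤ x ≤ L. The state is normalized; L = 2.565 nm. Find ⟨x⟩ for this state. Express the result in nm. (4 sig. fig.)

By definition ⟨x⟩ = ∫ x |Ψ(x)|² dx.
The ratio of the moment integral to the normalization integral gives ⟨x⟩ = L/2.
With L = 2.565, ⟨x⟩ = 1.2825.

⟨x⟩ ≈ 1.283 nm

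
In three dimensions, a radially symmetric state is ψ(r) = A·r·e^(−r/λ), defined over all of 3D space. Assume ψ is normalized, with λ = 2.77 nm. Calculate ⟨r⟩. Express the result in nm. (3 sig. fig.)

⟨r⟩ ≈ 6.93 nm

The expectation value is the |ψ|²-weighted average of r: ∫ r|ψ|² 4πr² dr.
Evaluating both integrals, ⟨r⟩ = 5·λ/2.
With λ = 2.77, ⟨r⟩ = 6.925.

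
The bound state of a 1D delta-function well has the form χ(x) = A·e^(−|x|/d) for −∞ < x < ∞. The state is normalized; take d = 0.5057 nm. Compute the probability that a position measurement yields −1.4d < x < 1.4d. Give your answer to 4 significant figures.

|χ|² is the probability density, so P = ∫_{−1.4d}^{1.4d} |χ|² dx.
The normalization integral ∫|χ|²dx over the whole domain equals d·A², and A² cancels in the ratio.
By symmetry take twice the x ≥ 0 contribution in numerator and denominator; the 2's cancel. In terms of u = x/d (A² and the length scale cancel between numerator and denominator), P = [∫_{0}^{1.4} e^(-2·u) du] / [∫_{0}^{∞} e^(-2·u) du].
An antiderivative of e^(-2·u) is -e^(-2·u)/2; evaluating from 0 to 1.4 gives 1/2 - e^(-14/5)/2, while the full integral is 1/2.
This works out to P = 0.93919.

P ≈ 0.9392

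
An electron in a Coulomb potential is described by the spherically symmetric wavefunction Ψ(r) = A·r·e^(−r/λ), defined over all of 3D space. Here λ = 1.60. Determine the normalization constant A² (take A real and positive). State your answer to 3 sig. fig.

Require ∫ |Ψ|² 4πr² dr = 1 over the whole domain.
(Spherical symmetry: dV = 4πr² dr.)
Using ∫₀^∞ rⁿ e^(−αr) dr = n!/αⁿ⁺¹, ∫|Ψ|² 4πr² dr = A²·(3·π·λ^5).
Hence A² = 1/[3·π·λ^5].
Substituting λ = 1.60 gives A² = 0.01012, so A = 0.1006.

A^2 ≈ 0.0101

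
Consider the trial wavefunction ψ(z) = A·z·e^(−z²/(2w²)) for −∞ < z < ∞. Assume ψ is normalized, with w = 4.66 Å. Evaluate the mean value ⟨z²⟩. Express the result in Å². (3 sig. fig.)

By definition ⟨z²⟩ = ∫ z^2 |ψ(z)|² dz.
Differentiating ∫e^(−αz²) dz = √(π/α) under α to get the higher moments, evaluating both integrals, ⟨z²⟩ = 3·w^2/2.
Putting w = 4.66 gives 32.57.

⟨z^2⟩ ≈ 32.6 Å^2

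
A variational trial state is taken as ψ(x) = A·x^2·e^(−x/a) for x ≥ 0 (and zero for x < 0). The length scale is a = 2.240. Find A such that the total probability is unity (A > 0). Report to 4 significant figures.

Normalization requires ∫|ψ|² dx = 1, integrated from 0 to ∞.
With ψ = A·x^2·e^(−x/a), the integral evaluates to A²·[3·a^5/4].
Hence A² = 1/[3·a^5/4].
Substituting a = 2.240 gives A² = 0.023643, so A = 0.15376.

A ≈ 0.1538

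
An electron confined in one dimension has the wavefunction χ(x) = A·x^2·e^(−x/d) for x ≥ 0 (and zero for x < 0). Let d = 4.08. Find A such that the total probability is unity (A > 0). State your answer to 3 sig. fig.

A ≈ 0.0343

We need A² ∫|f|² dx = 1, taking the integral from 0 to ∞.
Carrying out the integral gives A² · 3·d^5/4.
Setting this equal to 1 gives A² = 1/(3·d^5/4).
Substituting d = 4.08 gives A² = 0.001179, so A = 0.03434.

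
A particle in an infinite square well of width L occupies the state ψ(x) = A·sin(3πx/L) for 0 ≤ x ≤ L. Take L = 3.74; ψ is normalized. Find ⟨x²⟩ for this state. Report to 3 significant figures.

By definition ⟨x²⟩ = ∫ x^2 |ψ(x)|² dx.
Using sin²θ = (1 − cos 2θ)/2, the ratio of the moment integral to the normalization integral gives ⟨x²⟩ = -L^2/(18·π^2) + L^2/3.
Putting L = 3.74 gives 4.584.

⟨x^2⟩ ≈ 4.58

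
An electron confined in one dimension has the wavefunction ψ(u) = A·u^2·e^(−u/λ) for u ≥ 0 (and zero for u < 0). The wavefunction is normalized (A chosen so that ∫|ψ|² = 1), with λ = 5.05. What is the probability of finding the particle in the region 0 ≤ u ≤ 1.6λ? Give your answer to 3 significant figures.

P ≈ 0.219

The probability is P = ∫ |ψ|² du over [0, 1.6λ].
The normalization integral ∫|ψ|²du over the whole domain equals 3·λ^5/4·A², and A² cancels in the ratio.
In terms of t = u/λ (A² and the length scale cancel between numerator and denominator), P = [∫_{0}^{1.6} t^4·e^(-2·t) dt] / [∫_{0}^{∞} t^4·e^(-2·t) dt].
An antiderivative of t^4·e^(-2·t) is -(t^4/2 + t^3 + 3·t^2/2 + 3·t/2 + 3/4)·e^(-2·t); evaluating from 0 to 1.6 gives ≈ 0.16454, while the full integral is 3/4.
The result is P = 0.2194.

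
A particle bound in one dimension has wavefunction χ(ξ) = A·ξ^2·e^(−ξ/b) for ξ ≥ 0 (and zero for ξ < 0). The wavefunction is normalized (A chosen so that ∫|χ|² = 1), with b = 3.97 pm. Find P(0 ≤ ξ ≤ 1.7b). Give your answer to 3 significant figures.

|χ|² is the probability density, so P = ∫_{0}^{1.7b} |χ|² dξ.
Since A² = 1/(3·b^5/4), this is the region integral divided by the full normalization integral.
Substituting u = ξ/b, A² and the length scale cancel in the ratio: P = ∫_{0}^{1.7} u^4·e^(-2·u) du / ∫_{0}^{∞} u^4·e^(-2·u) du.
Using ∫ u^4·e^(-2·u) du = -(u^4/2 + u^3 + 3·u^2/2 + 3·u/2 + 3/4)·e^(-2·u), the numerator is ≈ 0.19186 and the denominator is 3/4.
The result is P = 0.2558.

P ≈ 0.256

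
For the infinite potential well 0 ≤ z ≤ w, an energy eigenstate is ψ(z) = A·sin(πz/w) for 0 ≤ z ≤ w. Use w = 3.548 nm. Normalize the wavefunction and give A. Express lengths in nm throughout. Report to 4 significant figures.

We need A² ∫|f|² dz = 1, taking the integral from 0 to w.
With ∫₀^w sin²(nπz/w) dz = w/2, ∫|ψ|² dz = A²·(w/2).
Hence A² = 1/[w/2].
Plugging in w = 3.548 yields A = 0.75080.

A ≈ 0.7508 nm^(-1/2)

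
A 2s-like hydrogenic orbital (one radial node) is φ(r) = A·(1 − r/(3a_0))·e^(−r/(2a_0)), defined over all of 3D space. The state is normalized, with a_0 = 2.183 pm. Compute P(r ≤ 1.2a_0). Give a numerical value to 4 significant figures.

Integrate the radial probability density 4πr²|φ|² over r ≤ 1.2a_0.
Normalization gives A² = 1/(8·π·a_0^3/3).
In terms of u = r/a_0 (A², 4π and the length scale all cancel between numerator and denominator), P = [∫_{0}^{1.2} u^2·(1 - u/3)^2·e^(-u) du] / [∫_{0}^{∞} u^2·(1 - u/3)^2·e^(-u) du].
Using ∫ u^2·(1 - u/3)^2·e^(-u) du = (-u^4 + 2·u^3 - 3·u^2 - 6·u - 6)·e^(-u)/9, the numerator is 2/3 - 3362·e^(-6/5)/1875 and the denominator is 2/3.
The region integral divided by the full integral gives P = 0.18991.

P ≈ 0.1899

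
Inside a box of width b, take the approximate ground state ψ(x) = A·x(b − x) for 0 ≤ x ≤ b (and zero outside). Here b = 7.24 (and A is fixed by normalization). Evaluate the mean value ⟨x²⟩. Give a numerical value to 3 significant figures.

⟨x^2⟩ ≈ 15.0

The expectation value is the |ψ|²-weighted average of x^2: ∫ x^2|ψ|² dx.
The ratio of the moment integral to the normalization integral gives ⟨x²⟩ = 2·b^2/7.
With b = 7.24, ⟨x^2⟩ = 14.98.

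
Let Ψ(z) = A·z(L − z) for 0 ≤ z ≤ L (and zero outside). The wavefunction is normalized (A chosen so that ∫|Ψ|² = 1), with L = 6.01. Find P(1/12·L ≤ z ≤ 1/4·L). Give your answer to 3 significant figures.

The probability is P = ∫ |Ψ|² dz over [1/12·L, 1/4·L].
Since A² = 1/(L^5/30), this is the region integral divided by the full normalization integral.
Substituting u = z/L, A² and the length scale cancel in the ratio: P = ∫_{1/12}^{1/4} u^2·(1 - u)^2 du / ∫_{0}^{1} u^2·(1 - u)^2 du.
Using ∫ u^2·(1 - u)^2 du = u^3·(6·u^2 - 15·u + 10)/30, the numerator is ≈ 0.0032809 and the denominator is 1/30.
The result is P = 0.09843.

P ≈ 0.0984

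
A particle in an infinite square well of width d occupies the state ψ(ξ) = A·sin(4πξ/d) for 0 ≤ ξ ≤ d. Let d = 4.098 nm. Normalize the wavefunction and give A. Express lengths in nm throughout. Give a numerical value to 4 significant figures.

A ≈ 0.6986 nm^(-1/2)

We need A² ∫|f|² dξ = 1, taking the integral from 0 to d.
Using sin²θ = (1 − cos 2θ)/2, with ψ = A·sin(4πξ/d), the integral evaluates to A²·[d/2].
Setting this equal to 1 gives A² = 1/(d/2).
Substituting d = 4.098 gives A² = 0.48804, so A = 0.69860.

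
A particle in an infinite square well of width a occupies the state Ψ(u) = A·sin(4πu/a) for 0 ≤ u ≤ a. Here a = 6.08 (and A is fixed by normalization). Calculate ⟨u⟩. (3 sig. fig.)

The expectation value is the |Ψ|²-weighted average of u: ∫ u|Ψ|² du.
With ∫₀^a sin²(nπu/a) du = a/2, the ratio of the moment integral to the normalization integral gives ⟨u⟩ = a/2.
With a = 6.08, ⟨u⟩ = 3.040.

⟨u⟩ ≈ 3.04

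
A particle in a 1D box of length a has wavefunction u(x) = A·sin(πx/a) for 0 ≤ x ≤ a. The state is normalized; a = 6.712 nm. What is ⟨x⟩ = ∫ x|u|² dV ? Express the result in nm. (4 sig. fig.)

⟨x⟩ ≈ 3.356 nm

The expectation value is the |u|²-weighted average of x: ∫ x|u|² dx.
With ∫₀^a sin²(nπx/a) dx = a/2, the ratio of the moment integral to the normalization integral gives ⟨x⟩ = a/2.
With a = 6.712, ⟨x⟩ = 3.3560.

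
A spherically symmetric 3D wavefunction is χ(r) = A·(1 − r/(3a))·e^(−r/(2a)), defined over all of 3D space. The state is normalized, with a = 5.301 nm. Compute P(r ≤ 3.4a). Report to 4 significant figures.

With dV = 4πr²dr, the probability is ∫|χ|² dV over r ≤ 3.4a.
The full normalization integral is A²·[8·π·a^3/3] = 1, fixing A².
Let u = r/a; then A², 4π and the length scale all cancel, so P = ∫_{0}^{3.4} u^2·(1 - u/3)^2·e^(-u) du ÷ ∫_{0}^{∞} u^2·(1 - u/3)^2·e^(-u) du.
Using ∫ u^2·(1 - u/3)^2·e^(-u) du = (-u^4 + 2·u^3 - 3·u^2 - 6·u - 6)·e^(-u)/9, the numerator is ≈ 0.236131 and the denominator is 2/3.
Taking the ratio yields P = 0.35420.

P ≈ 0.3542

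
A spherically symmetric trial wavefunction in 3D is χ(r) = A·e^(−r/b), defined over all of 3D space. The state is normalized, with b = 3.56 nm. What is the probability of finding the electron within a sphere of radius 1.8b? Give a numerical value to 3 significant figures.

P ≈ 0.697

Integrate the radial probability density 4πr²|χ|² over r ≤ 1.8b.
Normalization gives A² = 1/(π·b^3).
In terms of u = r/b (A², 4π and the length scale all cancel between numerator and denominator), P = [∫_{0}^{1.8} u^2·e^(-2·u) du] / [∫_{0}^{∞} u^2·e^(-2·u) du].
An antiderivative of u^2·e^(-2·u) is -(2·u^2 + 2·u + 1)·e^(-2·u)/4; evaluating from 0 to 1.8 gives 1/4 - 277·e^(-18/5)/100, while the full integral is 1/4.
Taking the ratio yields P = 0.6973.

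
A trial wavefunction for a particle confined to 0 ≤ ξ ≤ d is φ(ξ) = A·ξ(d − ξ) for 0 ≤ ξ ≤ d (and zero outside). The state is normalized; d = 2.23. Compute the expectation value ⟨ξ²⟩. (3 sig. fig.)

By definition ⟨ξ²⟩ = ∫ ξ^2 |φ(ξ)|² dξ.
The ratio of the moment integral to the normalization integral gives ⟨ξ²⟩ = 2·d^2/7.
Putting d = 2.23 gives 1.421.

⟨ξ^2⟩ ≈ 1.42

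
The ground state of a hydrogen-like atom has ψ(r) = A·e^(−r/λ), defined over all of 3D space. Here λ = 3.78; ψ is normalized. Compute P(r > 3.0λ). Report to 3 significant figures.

P ≈ 0.0620

P = ∫ |ψ|² 4πr² dr over r > 3.0λ.
Normalization gives A² = 1/(π·λ^3).
Substituting u = r/λ, A², 4π and the length scale all cancel in the ratio: P = ∫_{3.0}^{∞} u^2·e^(-2·u) du / ∫_{0}^{∞} u^2·e^(-2·u) du.
With ∫ u^2·e^(-2·u) du = -(2·u^2 + 2·u + 1)·e^(-2·u)/4 + C, the region integral is 25·e^(-6)/4 and the full one is 1/4.
Taking the ratio yields P = 0.06197.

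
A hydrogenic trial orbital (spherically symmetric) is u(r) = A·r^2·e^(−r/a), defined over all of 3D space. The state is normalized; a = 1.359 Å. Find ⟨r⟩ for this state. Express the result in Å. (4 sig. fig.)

⟨r⟩ ≈ 4.757 Å

⟨r⟩ = ∫ r |u|² 4πr² dr over the full domain.
With ∫₀^∞ r^7 e^(−αr) dr = 7!/α^8, since the A² factors cancel between numerator and denominator, ⟨r⟩ = 7·a/2.
Putting a = 1.359 gives 4.7565.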